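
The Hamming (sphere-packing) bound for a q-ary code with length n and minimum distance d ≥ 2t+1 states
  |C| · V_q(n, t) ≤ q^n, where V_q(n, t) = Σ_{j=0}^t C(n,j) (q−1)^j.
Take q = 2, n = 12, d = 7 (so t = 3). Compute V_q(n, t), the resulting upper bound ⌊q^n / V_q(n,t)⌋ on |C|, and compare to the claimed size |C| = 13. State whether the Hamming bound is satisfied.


V_q(n, t) = 299, q^n = 4096, Hamming bound = 13, |C| = 13 ≤ bound (satisfied).

Step 1: Compute V_q(n, t) = Σ_{j=0}^3 C(n, j) (q−1)^j.
  j = 0: C(12,0)·(1)^0 = 1·1 = 1.
  j = 1: C(12,1)·(1)^1 = 12·1 = 12.
  j = 2: C(12,2)·(1)^2 = 66·1 = 66.
  j = 3: C(12,3)·(1)^3 = 220·1 = 220.
  V_q(n, t) = 1 + 12 + 66 + 220 = 299.
Step 2: q^n = 2^12 = 4096.
Step 3: Hamming bound ⌊q^n / V_q(n,t)⌋ = ⌊4096/299⌋ = 13.
Step 4: Compare |C| = 13 to 13: satisfied.
The claimed |C| lies at the Hamming bound (tight).


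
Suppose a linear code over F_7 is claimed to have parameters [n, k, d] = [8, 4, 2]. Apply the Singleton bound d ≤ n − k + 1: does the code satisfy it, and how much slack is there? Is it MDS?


Singleton RHS = n − k + 1 = 5, slack = 3, bound satisfied, not MDS.

Singleton bound: d ≤ n − k + 1.
Here n = 8, k = 4, so n − k + 1 = 5.
Given d = 2, check d ≤ 5: YES.
Slack = (n − k + 1) − d = 3.
The code is NOT MDS (slack = 3 > 0).
Description: the claimed parameters are [8, 4, 2]_7; such a code would be non-MDS.


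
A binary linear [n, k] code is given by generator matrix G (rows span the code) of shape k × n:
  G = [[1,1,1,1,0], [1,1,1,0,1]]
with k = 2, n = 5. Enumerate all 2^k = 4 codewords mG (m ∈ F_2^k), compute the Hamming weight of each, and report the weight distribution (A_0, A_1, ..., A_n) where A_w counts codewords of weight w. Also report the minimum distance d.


Weight distribution: A_0 = 1, A_2 = 1, A_4 = 2. Minimum distance d = 2.

Enumerate all 2^2 = 4 messages m ∈ F_2^2.
For each, compute codeword c = mG in F_2^5, then tally its weight.
  m = 00 → c = 00000, weight = 0.
  m = 10 → c = 11110, weight = 4.
  m = 01 → c = 11101, weight = 4.
  m = 11 → c = 00011, weight = 2.
Tally weights:
  weight 0: 1 codewords.
  weight 2: 1 codewords.
  weight 4: 2 codewords.
Minimum distance d = smallest w > 0 with A_w > 0 = 2.
Sanity: Σ A_w = 4 = 2^2 = 4 ✓.


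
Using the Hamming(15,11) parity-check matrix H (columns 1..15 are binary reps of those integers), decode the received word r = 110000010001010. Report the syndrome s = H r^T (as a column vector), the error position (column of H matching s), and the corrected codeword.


s = (1, 0, 0, 1)^T, error position = 9, corrected codeword c = 110000011001010

Compute s = H r^T mod 2 one row at a time:
  s_1 = 1 + 0 + 0 + 0 + 1 + 0 + 1 + 0 = 3 ≡ 1 (mod 2).
  s_2 = 0 + 0 + 0 + 0 + 1 + 0 + 1 + 0 = 2 ≡ 0 (mod 2).
  s_3 = 1 + 0 + 0 + 0 + 0 + 0 + 1 + 0 = 2 ≡ 0 (mod 2).
  s_4 = 1 + 0 + 0 + 0 + 0 + 0 + 0 + 0 = 1 ≡ 1 (mod 2).
s = (1, 0, 0, 1)^T — this equals column 9 of H (binary 1001), so error is at position 9.
Correct: flip bit 9 of r = 110000010001010 to get c = 110000011001010.


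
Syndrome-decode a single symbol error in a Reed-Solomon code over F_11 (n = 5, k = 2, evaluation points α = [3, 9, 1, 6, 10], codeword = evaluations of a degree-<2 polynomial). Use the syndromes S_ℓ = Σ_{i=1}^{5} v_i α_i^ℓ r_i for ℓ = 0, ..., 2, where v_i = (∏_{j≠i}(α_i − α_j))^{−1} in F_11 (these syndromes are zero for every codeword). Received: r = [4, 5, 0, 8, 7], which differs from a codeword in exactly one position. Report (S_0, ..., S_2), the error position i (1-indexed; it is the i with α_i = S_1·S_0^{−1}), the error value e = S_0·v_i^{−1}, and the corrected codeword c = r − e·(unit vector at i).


S = (5, 8, 4), error at position 4, error magnitude e = 9, c = [4, 5, 0, 10, 7].

Step 1: column multipliers v_i = (∏_{j≠i}(α_i − α_j))^{−1} mod 11.
  i = 1 (α = 3): (3−9)(3−1)(3−6)(3−10) = (−6)·2·(−3)·(−7) = −252 ≡ 1, so v_1 = 1^{−1} = 1 (mod 11).
  i = 2 (α = 9): (9−3)(9−1)(9−6)(9−10) = 6·8·3·(−1) = −144 ≡ 10, so v_2 = 10^{−1} = 10 (mod 11).
  i = 3 (α = 1): (1−3)(1−9)(1−6)(1−10) = (−2)·(−8)·(−5)·(−9) = 720 ≡ 5, so v_3 = 5^{−1} = 9 (mod 11).
  i = 4 (α = 6): (6−3)(6−9)(6−1)(6−10) = 3·(−3)·5·(−4) = 180 ≡ 4, so v_4 = 4^{−1} = 3 (mod 11).
  i = 5 (α = 10): (10−3)(10−9)(10−1)(10−6) = 7·1·9·4 = 252 ≡ 10, so v_5 = 10^{−1} = 10 (mod 11).
  v = [1, 10, 9, 3, 10].
Step 2: syndromes of r = [4, 5, 0, 8, 7] (all sums mod 11).
  S_0 = Σ v_i r_i = 1·4 + 10·5 + 9·0 + 3·8 + 10·7 = 148 ≡ 5.
  S_1 = Σ v_i α_i r_i = 1·3·4 + 10·9·5 + 9·1·0 + 3·6·8 + 10·10·7 = 1306 ≡ 8.
  α_i^2 mod 11 = [9, 4, 1, 3, 1].
  S_2 = Σ v_i α_i^2 r_i = 1·9·4 + 10·4·5 + 9·1·0 + 3·3·8 + 10·1·7 = 378 ≡ 4.
  S = (5, 8, 4) ≠ 0, so r is not a codeword (an error is present).
Step 3: locate the error. For a single error e at position i, S_ℓ = v_i·e·α_i^ℓ, so α_err = S_1/S_0.
  S_0^{−1} = 5^{−1} = 9 (mod 11), so α_err = 8·9 = 72 ≡ 6 = α_4. Error position i = 4.
  Consistency check: S_2/S_1 = 4·7 = 28 ≡ 6 = α_err ✓ (single-error assumption holds).
Step 4: error magnitude e = S_0/v_4 = S_0·∏_{j≠4}(α_4 − α_j) = 5·4 = 20 ≡ 9 (mod 11).
Step 5: correct position 4: c_4 = r_4 − e = 8 − 9 ≡ 10 (mod 11). Hence c = [4, 5, 0, 10, 7].
  Check: interpolating c through the α_i gives m(x) = 9 + 2·x (degree < 2) with m(α_i) = c_i for every i, so c is indeed a codeword.


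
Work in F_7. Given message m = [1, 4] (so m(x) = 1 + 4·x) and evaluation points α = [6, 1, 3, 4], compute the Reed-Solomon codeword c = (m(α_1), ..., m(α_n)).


c = [4, 5, 6, 3]

Message polynomial: m(x) = 1 + 4·x (mod 7).
For each evaluation point α_i, compute m(α_i) mod 7:
  α_1 = 6: Horner steps 4 → 4, so m(6) = 4.
  α_2 = 1: Horner steps 4 → 5, so m(1) = 5.
  α_3 = 3: Horner steps 4 → 6, so m(3) = 6.
  α_4 = 4: Horner steps 4 → 3, so m(4) = 3.
Codeword c = [4, 5, 6, 3] ∈ F_7^4.


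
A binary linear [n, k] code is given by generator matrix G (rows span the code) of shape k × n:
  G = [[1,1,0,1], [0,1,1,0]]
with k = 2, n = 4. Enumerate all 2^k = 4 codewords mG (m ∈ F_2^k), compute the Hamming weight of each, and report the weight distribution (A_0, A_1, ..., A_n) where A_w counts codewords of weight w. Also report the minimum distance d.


Weight distribution: A_0 = 1, A_2 = 1, A_3 = 2. Minimum distance d = 2.

Enumerate all 2^2 = 4 messages m ∈ F_2^2.
For each, compute codeword c = mG in F_2^4, then tally its weight.
  m = 00 → c = 0000, weight = 0.
  m = 10 → c = 1101, weight = 3.
  m = 01 → c = 0110, weight = 2.
  m = 11 → c = 1011, weight = 3.
Tally weights:
  weight 0: 1 codewords.
  weight 2: 1 codewords.
  weight 3: 2 codewords.
Minimum distance d = smallest w > 0 with A_w > 0 = 2.
Sanity: Σ A_w = 4 = 2^2 = 4 ✓.


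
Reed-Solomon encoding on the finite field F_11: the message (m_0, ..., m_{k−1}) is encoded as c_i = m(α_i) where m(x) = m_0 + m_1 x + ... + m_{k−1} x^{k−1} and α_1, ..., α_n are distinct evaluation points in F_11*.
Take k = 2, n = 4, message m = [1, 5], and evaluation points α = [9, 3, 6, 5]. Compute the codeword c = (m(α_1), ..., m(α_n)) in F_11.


c = [2, 5, 9, 4]

Message polynomial: m(x) = 1 + 5·x (mod 11).
For each evaluation point α_i, compute m(α_i) mod 11:
  α_1 = 9: Horner steps 5 → 2, so m(9) = 2.
  α_2 = 3: Horner steps 5 → 5, so m(3) = 5.
  α_3 = 6: Horner steps 5 → 9, so m(6) = 9.
  α_4 = 5: Horner steps 5 → 4, so m(5) = 4.
Codeword c = [2, 5, 9, 4] ∈ F_11^4.


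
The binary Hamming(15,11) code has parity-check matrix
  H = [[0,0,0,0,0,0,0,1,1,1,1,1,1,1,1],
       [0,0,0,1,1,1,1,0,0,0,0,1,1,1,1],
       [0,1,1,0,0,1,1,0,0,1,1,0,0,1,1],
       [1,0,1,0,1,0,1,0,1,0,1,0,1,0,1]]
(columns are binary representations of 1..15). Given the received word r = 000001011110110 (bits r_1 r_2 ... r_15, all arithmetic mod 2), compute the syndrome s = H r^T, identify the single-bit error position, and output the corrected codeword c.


s = (0, 1, 0, 1)^T, error position = 5, corrected codeword c = 000011011110110

Compute s = H r^T mod 2 one row at a time:
  s_1 = 1 + 1 + 1 + 1 + 0 + 1 + 1 + 0 = 6 ≡ 0 (mod 2).
  s_2 = 0 + 0 + 1 + 0 + 0 + 1 + 1 + 0 = 3 ≡ 1 (mod 2).
  s_3 = 0 + 0 + 1 + 0 + 1 + 1 + 1 + 0 = 4 ≡ 0 (mod 2).
  s_4 = 0 + 0 + 0 + 0 + 1 + 1 + 1 + 0 = 3 ≡ 1 (mod 2).
s = (0, 1, 0, 1)^T — this equals column 5 of H (binary 0101), so error is at position 5.
Correct: flip bit 5 of r = 000001011110110 to get c = 000011011110110.


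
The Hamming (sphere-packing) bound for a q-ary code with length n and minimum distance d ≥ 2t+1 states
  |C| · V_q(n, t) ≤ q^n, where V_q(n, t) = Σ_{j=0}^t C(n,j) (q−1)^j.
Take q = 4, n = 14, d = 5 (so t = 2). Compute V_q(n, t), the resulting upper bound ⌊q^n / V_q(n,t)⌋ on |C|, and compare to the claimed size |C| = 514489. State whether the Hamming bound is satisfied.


V_q(n, t) = 862, q^n = 268435456, Hamming bound = 311410, |C| = 514489 > bound (violated).

Step 1: Compute V_q(n, t) = Σ_{j=0}^2 C(n, j) (q−1)^j.
  j = 0: C(14,0)·(3)^0 = 1·1 = 1.
  j = 1: C(14,1)·(3)^1 = 14·3 = 42.
  j = 2: C(14,2)·(3)^2 = 91·9 = 819.
  V_q(n, t) = 1 + 42 + 819 = 862.
Step 2: q^n = 4^14 = 268435456.
Step 3: Hamming bound ⌊q^n / V_q(n,t)⌋ = ⌊268435456/862⌋ = 311410.
Step 4: Compare |C| = 514489 to 311410: violated.
The claimed |C| lies above the Hamming bound, so no 4-ary code of length 14 with d ≥ 5 can have 514489 codewords.


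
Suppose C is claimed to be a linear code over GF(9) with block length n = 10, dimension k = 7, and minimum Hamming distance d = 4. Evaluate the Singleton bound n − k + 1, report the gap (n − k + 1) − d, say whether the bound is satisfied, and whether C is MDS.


Singleton RHS = n − k + 1 = 4, slack = 0, bound satisfied, MDS.

Singleton bound: d ≤ n − k + 1.
Here n = 10, k = 7, so n − k + 1 = 4.
Given d = 4, check d ≤ 4: YES.
Slack = (n − k + 1) − d = 0.
The code is MDS (slack = 0).
Description: the claimed parameters are [10, 7, 4]_9; such a code would be MDS (meets Singleton bound).


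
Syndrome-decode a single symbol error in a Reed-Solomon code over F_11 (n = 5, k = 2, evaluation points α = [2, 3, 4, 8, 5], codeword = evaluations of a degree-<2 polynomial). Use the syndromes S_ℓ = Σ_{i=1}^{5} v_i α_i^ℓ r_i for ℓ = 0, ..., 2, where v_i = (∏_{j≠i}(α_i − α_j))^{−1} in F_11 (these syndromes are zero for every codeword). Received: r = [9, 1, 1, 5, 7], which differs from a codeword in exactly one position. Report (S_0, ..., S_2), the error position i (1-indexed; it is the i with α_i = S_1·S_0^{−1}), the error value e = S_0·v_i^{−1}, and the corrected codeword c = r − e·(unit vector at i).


S = (1, 4, 5), error at position 3, error magnitude e = 8, c = [9, 1, 4, 5, 7].

Step 1: column multipliers v_i = (∏_{j≠i}(α_i − α_j))^{−1} mod 11.
  i = 1 (α = 2): (2−3)(2−4)(2−8)(2−5) = (−1)·(−2)·(−6)·(−3) = 36 ≡ 3, so v_1 = 3^{−1} = 4 (mod 11).
  i = 2 (α = 3): (3−2)(3−4)(3−8)(3−5) = 1·(−1)·(−5)·(−2) = −10 ≡ 1, so v_2 = 1^{−1} = 1 (mod 11).
  i = 3 (α = 4): (4−2)(4−3)(4−8)(4−5) = 2·1·(−4)·(−1) = 8 ≡ 8, so v_3 = 8^{−1} = 7 (mod 11).
  i = 4 (α = 8): (8−2)(8−3)(8−4)(8−5) = 6·5·4·3 = 360 ≡ 8, so v_4 = 8^{−1} = 7 (mod 11).
  i = 5 (α = 5): (5−2)(5−3)(5−4)(5−8) = 3·2·1·(−3) = −18 ≡ 4, so v_5 = 4^{−1} = 3 (mod 11).
  v = [4, 1, 7, 7, 3].
Step 2: syndromes of r = [9, 1, 1, 5, 7] (all sums mod 11).
  S_0 = Σ v_i r_i = 4·9 + 1·1 + 7·1 + 7·5 + 3·7 = 100 ≡ 1.
  S_1 = Σ v_i α_i r_i = 4·2·9 + 1·3·1 + 7·4·1 + 7·8·5 + 3·5·7 = 488 ≡ 4.
  α_i^2 mod 11 = [4, 9, 5, 9, 3].
  S_2 = Σ v_i α_i^2 r_i = 4·4·9 + 1·9·1 + 7·5·1 + 7·9·5 + 3·3·7 = 566 ≡ 5.
  S = (1, 4, 5) ≠ 0, so r is not a codeword (an error is present).
Step 3: locate the error. For a single error e at position i, S_ℓ = v_i·e·α_i^ℓ, so α_err = S_1/S_0.
  S_0^{−1} = 1^{−1} = 1 (mod 11), so α_err = 4·1 = 4 ≡ 4 = α_3. Error position i = 3.
  Consistency check: S_2/S_1 = 5·3 = 15 ≡ 4 = α_err ✓ (single-error assumption holds).
Step 4: error magnitude e = S_0/v_3 = S_0·∏_{j≠3}(α_3 − α_j) = 1·8 = 8 ≡ 8 (mod 11).
Step 5: correct position 3: c_3 = r_3 − e = 1 − 8 ≡ 4 (mod 11). Hence c = [9, 1, 4, 5, 7].
  Check: interpolating c through the α_i gives m(x) = 3 + 3·x (degree < 2) with m(α_i) = c_i for every i, so c is indeed a codeword.


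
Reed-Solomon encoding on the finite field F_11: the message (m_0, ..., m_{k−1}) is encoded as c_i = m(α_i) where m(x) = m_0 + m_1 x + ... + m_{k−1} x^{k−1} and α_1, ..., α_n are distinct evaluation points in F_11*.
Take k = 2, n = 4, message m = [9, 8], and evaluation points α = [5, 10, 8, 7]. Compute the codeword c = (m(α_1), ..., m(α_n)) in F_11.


c = [5, 1, 7, 10]

Message polynomial: m(x) = 9 + 8·x (mod 11).
For each evaluation point α_i, compute m(α_i) mod 11:
  α_1 = 5: Horner steps 8 → 5, so m(5) = 5.
  α_2 = 10: Horner steps 8 → 1, so m(10) = 1.
  α_3 = 8: Horner steps 8 → 7, so m(8) = 7.
  α_4 = 7: Horner steps 8 → 10, so m(7) = 10.
Codeword c = [5, 1, 7, 10] ∈ F_11^4.


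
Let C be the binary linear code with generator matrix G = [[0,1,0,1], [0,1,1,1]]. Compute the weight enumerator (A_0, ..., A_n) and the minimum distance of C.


Weight distribution: A_0 = 1, A_1 = 1, A_2 = 1, A_3 = 1. Minimum distance d = 1.

Enumerate all 2^2 = 4 messages m ∈ F_2^2.
For each, compute codeword c = mG in F_2^4, then tally its weight.
  m = 00 → c = 0000, weight = 0.
  m = 10 → c = 0101, weight = 2.
  m = 01 → c = 0111, weight = 3.
  m = 11 → c = 0010, weight = 1.
Tally weights:
  weight 0: 1 codewords.
  weight 1: 1 codewords.
  weight 2: 1 codewords.
  weight 3: 1 codewords.
Minimum distance d = smallest w > 0 with A_w > 0 = 1.
Sanity: Σ A_w = 4 = 2^2 = 4 ✓.


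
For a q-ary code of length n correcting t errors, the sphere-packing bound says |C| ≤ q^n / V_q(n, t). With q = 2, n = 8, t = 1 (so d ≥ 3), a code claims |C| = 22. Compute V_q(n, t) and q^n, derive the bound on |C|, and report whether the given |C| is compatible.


V_q(n, t) = 9, q^n = 256, Hamming bound = 28, |C| = 22 ≤ bound (satisfied).

Step 1: Compute V_q(n, t) = Σ_{j=0}^1 C(n, j) (q−1)^j.
  j = 0: C(8,0)·(1)^0 = 1·1 = 1.
  j = 1: C(8,1)·(1)^1 = 8·1 = 8.
  V_q(n, t) = 1 + 8 = 9.
Step 2: q^n = 2^8 = 256.
Step 3: Hamming bound ⌊q^n / V_q(n,t)⌋ = ⌊256/9⌋ = 28.
Step 4: Compare |C| = 22 to 28: satisfied.
The claimed |C| lies below the Hamming bound.


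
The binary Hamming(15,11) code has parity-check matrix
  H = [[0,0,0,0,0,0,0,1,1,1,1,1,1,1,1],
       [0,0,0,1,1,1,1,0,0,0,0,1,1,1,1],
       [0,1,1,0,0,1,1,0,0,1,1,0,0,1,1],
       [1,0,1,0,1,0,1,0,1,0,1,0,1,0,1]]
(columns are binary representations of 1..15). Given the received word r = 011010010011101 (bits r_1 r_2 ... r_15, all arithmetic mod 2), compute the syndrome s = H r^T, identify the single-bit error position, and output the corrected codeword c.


s = (1, 0, 0, 1)^T, error position = 9, corrected codeword c = 011010011011101

Compute s = H r^T mod 2 one row at a time:
  s_1 = 1 + 0 + 0 + 1 + 1 + 1 + 0 + 1 = 5 ≡ 1 (mod 2).
  s_2 = 0 + 1 + 0 + 0 + 1 + 1 + 0 + 1 = 4 ≡ 0 (mod 2).
  s_3 = 1 + 1 + 0 + 0 + 0 + 1 + 0 + 1 = 4 ≡ 0 (mod 2).
  s_4 = 0 + 1 + 1 + 0 + 0 + 1 + 1 + 1 = 5 ≡ 1 (mod 2).
s = (1, 0, 0, 1)^T — this equals column 9 of H (binary 1001), so error is at position 9.
Correct: flip bit 9 of r = 011010010011101 to get c = 011010011011101.


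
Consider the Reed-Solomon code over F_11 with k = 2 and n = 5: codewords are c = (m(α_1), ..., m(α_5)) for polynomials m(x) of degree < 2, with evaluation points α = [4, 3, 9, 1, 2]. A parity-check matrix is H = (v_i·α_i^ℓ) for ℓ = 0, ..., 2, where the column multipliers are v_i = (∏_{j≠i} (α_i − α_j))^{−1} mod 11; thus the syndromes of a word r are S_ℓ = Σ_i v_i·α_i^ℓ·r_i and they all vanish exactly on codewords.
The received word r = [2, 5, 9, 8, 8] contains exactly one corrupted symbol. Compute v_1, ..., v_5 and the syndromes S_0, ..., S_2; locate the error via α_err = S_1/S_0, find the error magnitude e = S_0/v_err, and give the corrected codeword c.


S = (2, 2, 2), error at position 4, error magnitude e = 8, c = [2, 5, 9, 0, 8].

Step 1: column multipliers v_i = (∏_{j≠i}(α_i − α_j))^{−1} mod 11.
  i = 1 (α = 4): (4−3)(4−9)(4−1)(4−2) = 1·(−5)·3·2 = −30 ≡ 3, so v_1 = 3^{−1} = 4 (mod 11).
  i = 2 (α = 3): (3−4)(3−9)(3−1)(3−2) = (−1)·(−6)·2·1 = 12 ≡ 1, so v_2 = 1^{−1} = 1 (mod 11).
  i = 3 (α = 9): (9−4)(9−3)(9−1)(9−2) = 5·6·8·7 = 1680 ≡ 8, so v_3 = 8^{−1} = 7 (mod 11).
  i = 4 (α = 1): (1−4)(1−3)(1−9)(1−2) = (−3)·(−2)·(−8)·(−1) = 48 ≡ 4, so v_4 = 4^{−1} = 3 (mod 11).
  i = 5 (α = 2): (2−4)(2−3)(2−9)(2−1) = (−2)·(−1)·(−7)·1 = −14 ≡ 8, so v_5 = 8^{−1} = 7 (mod 11).
  v = [4, 1, 7, 3, 7].
Step 2: syndromes of r = [2, 5, 9, 8, 8] (all sums mod 11).
  S_0 = Σ v_i r_i = 4·2 + 1·5 + 7·9 + 3·8 + 7·8 = 156 ≡ 2.
  S_1 = Σ v_i α_i r_i = 4·4·2 + 1·3·5 + 7·9·9 + 3·1·8 + 7·2·8 = 750 ≡ 2.
  α_i^2 mod 11 = [5, 9, 4, 1, 4].
  S_2 = Σ v_i α_i^2 r_i = 4·5·2 + 1·9·5 + 7·4·9 + 3·1·8 + 7·4·8 = 585 ≡ 2.
  S = (2, 2, 2) ≠ 0, so r is not a codeword (an error is present).
Step 3: locate the error. For a single error e at position i, S_ℓ = v_i·e·α_i^ℓ, so α_err = S_1/S_0.
  S_0^{−1} = 2^{−1} = 6 (mod 11), so α_err = 2·6 = 12 ≡ 1 = α_4. Error position i = 4.
  Consistency check: S_2/S_1 = 2·6 = 12 ≡ 1 = α_err ✓ (single-error assumption holds).
Step 4: error magnitude e = S_0/v_4 = S_0·∏_{j≠4}(α_4 − α_j) = 2·4 = 8 ≡ 8 (mod 11).
Step 5: correct position 4: c_4 = r_4 − e = 8 − 8 ≡ 0 (mod 11). Hence c = [2, 5, 9, 0, 8].
  Check: interpolating c through the α_i gives m(x) = 3 + 8·x (degree < 2) with m(α_i) = c_i for every i, so c is indeed a codeword.


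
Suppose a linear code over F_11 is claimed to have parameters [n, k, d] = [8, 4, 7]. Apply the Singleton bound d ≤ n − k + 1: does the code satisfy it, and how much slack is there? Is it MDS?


Singleton RHS = n − k + 1 = 5, slack = -2, bound violated (no such code; not MDS).

Singleton bound: d ≤ n − k + 1.
Here n = 8, k = 4, so n − k + 1 = 5.
Given d = 7, check d ≤ 5: NO.
Slack = (n − k + 1) − d = -2.
The slack is negative: d = 7 exceeds n − k + 1 = 5 by 2, so the Singleton bound is violated and no linear [8, 4, 7]_11 code can exist. In particular it is not MDS (MDS requires d = n − k + 1 exactly).
Description: the claimed parameters are [8, 4, 7]_11; such a code would be impossible (violates the Singleton bound).


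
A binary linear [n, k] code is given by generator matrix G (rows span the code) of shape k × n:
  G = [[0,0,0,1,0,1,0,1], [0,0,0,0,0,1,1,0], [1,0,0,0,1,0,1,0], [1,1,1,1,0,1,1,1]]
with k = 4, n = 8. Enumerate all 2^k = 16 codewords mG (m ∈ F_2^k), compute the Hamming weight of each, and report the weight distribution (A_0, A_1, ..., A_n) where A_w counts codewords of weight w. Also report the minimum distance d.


Weight distribution: A_0 = 1, A_2 = 1, A_3 = 5, A_4 = 3, A_5 = 2, A_6 = 3, A_7 = 1. Minimum distance d = 2.

Enumerate all 2^4 = 16 messages m ∈ F_2^4.
For each, compute codeword c = mG in F_2^8, then tally its weight.
  m = 0000 → c = 00000000, weight = 0.
  m = 1000 → c = 00010101, weight = 3.
  m = 0100 → c = 00000110, weight = 2.
  m = 1100 → c = 00010011, weight = 3.
  m = 0010 → c = 10001010, weight = 3.
  m = 1010 → c = 10011111, weight = 6.
  m = 0110 → c = 10001100, weight = 3.
  m = 1110 → c = 10011001, weight = 4.
  m = 0001 → c = 11110111, weight = 7.
  m = 1001 → c = 11100010, weight = 4.
  m = 0101 → c = 11110001, weight = 5.
  m = 1101 → c = 11100100, weight = 4.
  m = 0011 → c = 01111101, weight = 6.
  m = 1011 → c = 01101000, weight = 3.
  m = 0111 → c = 01111011, weight = 6.
  m = 1111 → c = 01101110, weight = 5.
Tally weights:
  weight 0: 1 codewords.
  weight 2: 1 codewords.
  weight 3: 5 codewords.
  weight 4: 3 codewords.
  weight 5: 2 codewords.
  weight 6: 3 codewords.
  weight 7: 1 codewords.
Minimum distance d = smallest w > 0 with A_w > 0 = 2.
Sanity: Σ A_w = 16 = 2^4 = 16 ✓.


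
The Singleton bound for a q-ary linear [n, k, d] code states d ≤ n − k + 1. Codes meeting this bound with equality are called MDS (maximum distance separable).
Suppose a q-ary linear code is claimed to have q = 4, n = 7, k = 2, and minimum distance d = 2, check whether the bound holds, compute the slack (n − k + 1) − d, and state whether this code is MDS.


Singleton RHS = n − k + 1 = 6, slack = 4, bound satisfied, not MDS.

Singleton bound: d ≤ n − k + 1.
Here n = 7, k = 2, so n − k + 1 = 6.
Given d = 2, check d ≤ 6: YES.
Slack = (n − k + 1) − d = 4.
The code is NOT MDS (slack = 4 > 0).
Description: the claimed parameters are [7, 2, 2]_4; such a code would be non-MDS.


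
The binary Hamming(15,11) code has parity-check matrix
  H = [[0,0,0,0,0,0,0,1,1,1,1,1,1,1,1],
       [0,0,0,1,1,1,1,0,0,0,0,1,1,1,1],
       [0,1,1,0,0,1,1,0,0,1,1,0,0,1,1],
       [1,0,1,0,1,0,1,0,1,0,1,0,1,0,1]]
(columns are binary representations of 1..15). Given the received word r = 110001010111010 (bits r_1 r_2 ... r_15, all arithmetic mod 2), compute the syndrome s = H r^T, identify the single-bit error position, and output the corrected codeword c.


s = (1, 1, 1, 0)^T, error position = 14, corrected codeword c = 110001010111000

Compute s = H r^T mod 2 one row at a time:
  s_1 = 1 + 0 + 1 + 1 + 1 + 0 + 1 + 0 = 5 ≡ 1 (mod 2).
  s_2 = 0 + 0 + 1 + 0 + 1 + 0 + 1 + 0 = 3 ≡ 1 (mod 2).
  s_3 = 1 + 0 + 1 + 0 + 1 + 1 + 1 + 0 = 5 ≡ 1 (mod 2).
  s_4 = 1 + 0 + 0 + 0 + 0 + 1 + 0 + 0 = 2 ≡ 0 (mod 2).
s = (1, 1, 1, 0)^T — this equals column 14 of H (binary 1110), so error is at position 14.
Correct: flip bit 14 of r = 110001010111010 to get c = 110001010111000.


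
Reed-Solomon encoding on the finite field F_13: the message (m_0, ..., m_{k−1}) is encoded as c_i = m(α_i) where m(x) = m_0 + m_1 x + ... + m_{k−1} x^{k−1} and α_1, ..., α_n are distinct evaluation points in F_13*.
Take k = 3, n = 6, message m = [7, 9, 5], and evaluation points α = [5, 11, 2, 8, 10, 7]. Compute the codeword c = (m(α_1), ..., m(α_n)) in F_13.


c = [8, 9, 6, 9, 12, 3]

Message polynomial: m(x) = 7 + 9·x + 5·x^2 (mod 13).
For each evaluation point α_i, compute m(α_i) mod 13:
  α_1 = 5: Horner steps 5 → 8 → 8, so m(5) = 8.
  α_2 = 11: Horner steps 5 → 12 → 9, so m(11) = 9.
  α_3 = 2: Horner steps 5 → 6 → 6, so m(2) = 6.
  α_4 = 8: Horner steps 5 → 10 → 9, so m(8) = 9.
  α_5 = 10: Horner steps 5 → 7 → 12, so m(10) = 12.
  α_6 = 7: Horner steps 5 → 5 → 3, so m(7) = 3.
Codeword c = [8, 9, 6, 9, 12, 3] ∈ F_13^6.


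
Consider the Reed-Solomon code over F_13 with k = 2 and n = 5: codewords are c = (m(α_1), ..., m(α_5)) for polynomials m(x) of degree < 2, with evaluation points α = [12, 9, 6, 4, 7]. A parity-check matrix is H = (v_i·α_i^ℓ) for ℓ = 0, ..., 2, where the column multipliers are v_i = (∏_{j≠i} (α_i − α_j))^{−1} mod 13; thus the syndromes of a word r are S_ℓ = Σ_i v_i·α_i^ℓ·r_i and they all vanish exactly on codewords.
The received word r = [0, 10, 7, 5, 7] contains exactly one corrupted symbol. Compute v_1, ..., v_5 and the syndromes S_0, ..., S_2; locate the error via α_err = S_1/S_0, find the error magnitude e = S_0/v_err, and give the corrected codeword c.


S = (3, 8, 4), error at position 5, error magnitude e = 12, c = [0, 10, 7, 5, 8].

Step 1: column multipliers v_i = (∏_{j≠i}(α_i − α_j))^{−1} mod 13.
  i = 1 (α = 12): (12−9)(12−6)(12−4)(12−7) = 3·6·8·5 = 720 ≡ 5, so v_1 = 5^{−1} = 8 (mod 13).
  i = 2 (α = 9): (9−12)(9−6)(9−4)(9−7) = (−3)·3·5·2 = −90 ≡ 1, so v_2 = 1^{−1} = 1 (mod 13).
  i = 3 (α = 6): (6−12)(6−9)(6−4)(6−7) = (−6)·(−3)·2·(−1) = −36 ≡ 3, so v_3 = 3^{−1} = 9 (mod 13).
  i = 4 (α = 4): (4−12)(4−9)(4−6)(4−7) = (−8)·(−5)·(−2)·(−3) = 240 ≡ 6, so v_4 = 6^{−1} = 11 (mod 13).
  i = 5 (α = 7): (7−12)(7−9)(7−6)(7−4) = (−5)·(−2)·1·3 = 30 ≡ 4, so v_5 = 4^{−1} = 10 (mod 13).
  v = [8, 1, 9, 11, 10].
Step 2: syndromes of r = [0, 10, 7, 5, 7] (all sums mod 13).
  S_0 = Σ v_i r_i = 8·0 + 1·10 + 9·7 + 11·5 + 10·7 = 198 ≡ 3.
  S_1 = Σ v_i α_i r_i = 8·12·0 + 1·9·10 + 9·6·7 + 11·4·5 + 10·7·7 = 1178 ≡ 8.
  α_i^2 mod 13 = [1, 3, 10, 3, 10].
  S_2 = Σ v_i α_i^2 r_i = 8·1·0 + 1·3·10 + 9·10·7 + 11·3·5 + 10·10·7 = 1525 ≡ 4.
  S = (3, 8, 4) ≠ 0, so r is not a codeword (an error is present).
Step 3: locate the error. For a single error e at position i, S_ℓ = v_i·e·α_i^ℓ, so α_err = S_1/S_0.
  S_0^{−1} = 3^{−1} = 9 (mod 13), so α_err = 8·9 = 72 ≡ 7 = α_5. Error position i = 5.
  Consistency check: S_2/S_1 = 4·5 = 20 ≡ 7 = α_err ✓ (single-error assumption holds).
Step 4: error magnitude e = S_0/v_5 = S_0·∏_{j≠5}(α_5 − α_j) = 3·4 = 12 ≡ 12 (mod 13).
Step 5: correct position 5: c_5 = r_5 − e = 7 − 12 ≡ 8 (mod 13). Hence c = [0, 10, 7, 5, 8].
  Check: interpolating c through the α_i gives m(x) = 1 + 1·x (degree < 2) with m(α_i) = c_i for every i, so c is indeed a codeword.


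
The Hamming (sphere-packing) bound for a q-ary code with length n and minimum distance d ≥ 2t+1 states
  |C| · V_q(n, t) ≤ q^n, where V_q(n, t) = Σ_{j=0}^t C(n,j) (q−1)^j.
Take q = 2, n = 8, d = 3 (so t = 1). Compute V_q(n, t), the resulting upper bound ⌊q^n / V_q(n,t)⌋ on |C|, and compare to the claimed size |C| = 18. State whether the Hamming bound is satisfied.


V_q(n, t) = 9, q^n = 256, Hamming bound = 28, |C| = 18 ≤ bound (satisfied).

Step 1: Compute V_q(n, t) = Σ_{j=0}^1 C(n, j) (q−1)^j.
  j = 0: C(8,0)·(1)^0 = 1·1 = 1.
  j = 1: C(8,1)·(1)^1 = 8·1 = 8.
  V_q(n, t) = 1 + 8 = 9.
Step 2: q^n = 2^8 = 256.
Step 3: Hamming bound ⌊q^n / V_q(n,t)⌋ = ⌊256/9⌋ = 28.
Step 4: Compare |C| = 18 to 28: satisfied.
The claimed |C| lies below the Hamming bound.


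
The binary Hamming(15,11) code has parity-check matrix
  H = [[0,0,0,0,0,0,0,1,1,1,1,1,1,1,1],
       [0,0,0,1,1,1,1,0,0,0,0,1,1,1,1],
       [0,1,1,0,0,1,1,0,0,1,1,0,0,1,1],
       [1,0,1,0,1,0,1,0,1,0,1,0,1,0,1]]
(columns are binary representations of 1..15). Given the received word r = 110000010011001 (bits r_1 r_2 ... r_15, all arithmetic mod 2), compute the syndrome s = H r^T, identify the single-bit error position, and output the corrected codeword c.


s = (0, 0, 1, 1)^T, error position = 3, corrected codeword c = 111000010011001

Compute s = H r^T mod 2 one row at a time:
  s_1 = 1 + 0 + 0 + 1 + 1 + 0 + 0 + 1 = 4 ≡ 0 (mod 2).
  s_2 = 0 + 0 + 0 + 0 + 1 + 0 + 0 + 1 = 2 ≡ 0 (mod 2).
  s_3 = 1 + 0 + 0 + 0 + 0 + 1 + 0 + 1 = 3 ≡ 1 (mod 2).
  s_4 = 1 + 0 + 0 + 0 + 0 + 1 + 0 + 1 = 3 ≡ 1 (mod 2).
s = (0, 0, 1, 1)^T — this equals column 3 of H (binary 0011), so error is at position 3.
Correct: flip bit 3 of r = 110000010011001 to get c = 111000010011001.


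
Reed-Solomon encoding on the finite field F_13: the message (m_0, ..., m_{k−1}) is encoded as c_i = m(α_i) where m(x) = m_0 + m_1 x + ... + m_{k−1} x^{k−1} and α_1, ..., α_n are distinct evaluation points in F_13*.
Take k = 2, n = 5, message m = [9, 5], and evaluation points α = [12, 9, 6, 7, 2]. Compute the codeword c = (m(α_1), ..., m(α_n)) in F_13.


c = [4, 2, 0, 5, 6]

Message polynomial: m(x) = 9 + 5·x (mod 13).
For each evaluation point α_i, compute m(α_i) mod 13:
  α_1 = 12: Horner steps 5 → 4, so m(12) = 4.
  α_2 = 9: Horner steps 5 → 2, so m(9) = 2.
  α_3 = 6: Horner steps 5 → 0, so m(6) = 0.
  α_4 = 7: Horner steps 5 → 5, so m(7) = 5.
  α_5 = 2: Horner steps 5 → 6, so m(2) = 6.
Codeword c = [4, 2, 0, 5, 6] ∈ F_13^5.


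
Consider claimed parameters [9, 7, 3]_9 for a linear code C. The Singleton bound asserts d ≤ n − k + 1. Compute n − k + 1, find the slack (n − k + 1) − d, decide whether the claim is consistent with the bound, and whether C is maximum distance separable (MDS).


Singleton RHS = n − k + 1 = 3, slack = 0, bound satisfied, MDS.

Singleton bound: d ≤ n − k + 1.
Here n = 9, k = 7, so n − k + 1 = 3.
Given d = 3, check d ≤ 3: YES.
Slack = (n − k + 1) − d = 0.
The code is MDS (slack = 0).
Description: the claimed parameters are [9, 7, 3]_9; such a code would be MDS (meets Singleton bound).


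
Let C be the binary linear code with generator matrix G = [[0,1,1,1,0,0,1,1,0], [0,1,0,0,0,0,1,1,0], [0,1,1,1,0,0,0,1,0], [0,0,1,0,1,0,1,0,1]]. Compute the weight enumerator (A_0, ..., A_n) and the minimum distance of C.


Weight distribution: A_0 = 1, A_1 = 1, A_2 = 2, A_3 = 4, A_4 = 3, A_5 = 3, A_6 = 2. Minimum distance d = 1.

Enumerate all 2^4 = 16 messages m ∈ F_2^4.
For each, compute codeword c = mG in F_2^9, then tally its weight.
  m = 0000 → c = 000000000, weight = 0.
  m = 1000 → c = 011100110, weight = 5.
  m = 0100 → c = 010000110, weight = 3.
  m = 1100 → c = 001100000, weight = 2.
  m = 0010 → c = 011100010, weight = 4.
  m = 1010 → c = 000000100, weight = 1.
  m = 0110 → c = 001100100, weight = 3.
  m = 1110 → c = 010000010, weight = 2.
  m = 0001 → c = 001010101, weight = 4.
  m = 1001 → c = 010110011, weight = 5.
  m = 0101 → c = 011010011, weight = 5.
  m = 1101 → c = 000110101, weight = 4.
  m = 0011 → c = 010110111, weight = 6.
  m = 1011 → c = 001010001, weight = 3.
  m = 0111 → c = 000110001, weight = 3.
  m = 1111 → c = 011010111, weight = 6.
Tally weights:
  weight 0: 1 codewords.
  weight 1: 1 codewords.
  weight 2: 2 codewords.
  weight 3: 4 codewords.
  weight 4: 3 codewords.
  weight 5: 3 codewords.
  weight 6: 2 codewords.
Minimum distance d = smallest w > 0 with A_w > 0 = 1.
Sanity: Σ A_w = 16 = 2^4 = 16 ✓.


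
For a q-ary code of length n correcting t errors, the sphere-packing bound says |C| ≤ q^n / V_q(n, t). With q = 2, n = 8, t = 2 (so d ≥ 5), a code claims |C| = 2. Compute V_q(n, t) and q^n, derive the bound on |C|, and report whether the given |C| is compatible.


V_q(n, t) = 37, q^n = 256, Hamming bound = 6, |C| = 2 ≤ bound (satisfied).

Step 1: Compute V_q(n, t) = Σ_{j=0}^2 C(n, j) (q−1)^j.
  j = 0: C(8,0)·(1)^0 = 1·1 = 1.
  j = 1: C(8,1)·(1)^1 = 8·1 = 8.
  j = 2: C(8,2)·(1)^2 = 28·1 = 28.
  V_q(n, t) = 1 + 8 + 28 = 37.
Step 2: q^n = 2^8 = 256.
Step 3: Hamming bound ⌊q^n / V_q(n,t)⌋ = ⌊256/37⌋ = 6.
Step 4: Compare |C| = 2 to 6: satisfied.
The claimed |C| lies below the Hamming bound.


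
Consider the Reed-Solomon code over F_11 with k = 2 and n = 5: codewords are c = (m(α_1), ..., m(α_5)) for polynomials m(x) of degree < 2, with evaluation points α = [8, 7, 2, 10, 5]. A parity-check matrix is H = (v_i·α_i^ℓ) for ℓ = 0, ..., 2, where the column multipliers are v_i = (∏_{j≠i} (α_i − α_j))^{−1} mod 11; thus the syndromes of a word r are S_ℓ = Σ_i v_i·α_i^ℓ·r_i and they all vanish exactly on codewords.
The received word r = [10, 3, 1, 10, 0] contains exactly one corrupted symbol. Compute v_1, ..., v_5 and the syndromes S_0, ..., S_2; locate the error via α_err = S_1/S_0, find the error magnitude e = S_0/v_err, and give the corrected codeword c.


S = (7, 4, 7), error at position 4, error magnitude e = 8, c = [10, 3, 1, 2, 0].

Step 1: column multipliers v_i = (∏_{j≠i}(α_i − α_j))^{−1} mod 11.
  i = 1 (α = 8): (8−7)(8−2)(8−10)(8−5) = 1·6·(−2)·3 = −36 ≡ 8, so v_1 = 8^{−1} = 7 (mod 11).
  i = 2 (α = 7): (7−8)(7−2)(7−10)(7−5) = (−1)·5·(−3)·2 = 30 ≡ 8, so v_2 = 8^{−1} = 7 (mod 11).
  i = 3 (α = 2): (2−8)(2−7)(2−10)(2−5) = (−6)·(−5)·(−8)·(−3) = 720 ≡ 5, so v_3 = 5^{−1} = 9 (mod 11).
  i = 4 (α = 10): (10−8)(10−7)(10−2)(10−5) = 2·3·8·5 = 240 ≡ 9, so v_4 = 9^{−1} = 5 (mod 11).
  i = 5 (α = 5): (5−8)(5−7)(5−2)(5−10) = (−3)·(−2)·3·(−5) = −90 ≡ 9, so v_5 = 9^{−1} = 5 (mod 11).
  v = [7, 7, 9, 5, 5].
Step 2: syndromes of r = [10, 3, 1, 10, 0] (all sums mod 11).
  S_0 = Σ v_i r_i = 7·10 + 7·3 + 9·1 + 5·10 + 5·0 = 150 ≡ 7.
  S_1 = Σ v_i α_i r_i = 7·8·10 + 7·7·3 + 9·2·1 + 5·10·10 + 5·5·0 = 1225 ≡ 4.
  α_i^2 mod 11 = [9, 5, 4, 1, 3].
  S_2 = Σ v_i α_i^2 r_i = 7·9·10 + 7·5·3 + 9·4·1 + 5·1·10 + 5·3·0 = 821 ≡ 7.
  S = (7, 4, 7) ≠ 0, so r is not a codeword (an error is present).
Step 3: locate the error. For a single error e at position i, S_ℓ = v_i·e·α_i^ℓ, so α_err = S_1/S_0.
  S_0^{−1} = 7^{−1} = 8 (mod 11), so α_err = 4·8 = 32 ≡ 10 = α_4. Error position i = 4.
  Consistency check: S_2/S_1 = 7·3 = 21 ≡ 10 = α_err ✓ (single-error assumption holds).
Step 4: error magnitude e = S_0/v_4 = S_0·∏_{j≠4}(α_4 − α_j) = 7·9 = 63 ≡ 8 (mod 11).
Step 5: correct position 4: c_4 = r_4 − e = 10 − 8 ≡ 2 (mod 11). Hence c = [10, 3, 1, 2, 0].
  Check: interpolating c through the α_i gives m(x) = 9 + 7·x (degree < 2) with m(α_i) = c_i for every i, so c is indeed a codeword.


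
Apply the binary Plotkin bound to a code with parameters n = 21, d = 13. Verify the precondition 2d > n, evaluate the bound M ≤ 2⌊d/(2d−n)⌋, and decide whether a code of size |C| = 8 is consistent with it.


Plotkin bound M ≤ 4; given |C| = 8 > bound (violated).

Check applicability: 2d = 26, n = 21.
2d − n = 5 > 0, so Plotkin applies.
Compute d/(2d−n) = 13/5 ≈ 2.6000.
⌊d/(2d−n)⌋ = 2.
Plotkin bound: M ≤ 2·2 = 4.
Given |C| = 8, check: VIOLATED.
This |C| is above the Plotkin bound, so no binary code with n = 21, d = 13 and 8 codewords exists.


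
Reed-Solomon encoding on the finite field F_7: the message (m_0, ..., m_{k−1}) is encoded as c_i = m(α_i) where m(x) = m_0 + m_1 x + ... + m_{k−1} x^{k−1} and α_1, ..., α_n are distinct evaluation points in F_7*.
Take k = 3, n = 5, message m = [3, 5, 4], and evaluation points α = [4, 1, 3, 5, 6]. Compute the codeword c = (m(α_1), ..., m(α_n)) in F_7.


c = [3, 5, 5, 2, 2]

Message polynomial: m(x) = 3 + 5·x + 4·x^2 (mod 7).
For each evaluation point α_i, compute m(α_i) mod 7:
  α_1 = 4: Horner steps 4 → 0 → 3, so m(4) = 3.
  α_2 = 1: Horner steps 4 → 2 → 5, so m(1) = 5.
  α_3 = 3: Horner steps 4 → 3 → 5, so m(3) = 5.
  α_4 = 5: Horner steps 4 → 4 → 2, so m(5) = 2.
  α_5 = 6: Horner steps 4 → 1 → 2, so m(6) = 2.
Codeword c = [3, 5, 5, 2, 2] ∈ F_7^5.


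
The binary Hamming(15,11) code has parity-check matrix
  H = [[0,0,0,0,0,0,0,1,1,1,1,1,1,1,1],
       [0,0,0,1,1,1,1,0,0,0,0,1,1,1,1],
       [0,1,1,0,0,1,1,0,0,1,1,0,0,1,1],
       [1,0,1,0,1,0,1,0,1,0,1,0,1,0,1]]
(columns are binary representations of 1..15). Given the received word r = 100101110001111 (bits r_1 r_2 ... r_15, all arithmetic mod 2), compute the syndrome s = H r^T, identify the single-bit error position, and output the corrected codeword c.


s = (1, 1, 0, 0)^T, error position = 12, corrected codeword c = 100101110000111

Compute s = H r^T mod 2 one row at a time:
  s_1 = 1 + 0 + 0 + 0 + 1 + 1 + 1 + 1 = 5 ≡ 1 (mod 2).
  s_2 = 1 + 0 + 1 + 1 + 1 + 1 + 1 + 1 = 7 ≡ 1 (mod 2).
  s_3 = 0 + 0 + 1 + 1 + 0 + 0 + 1 + 1 = 4 ≡ 0 (mod 2).
  s_4 = 1 + 0 + 0 + 1 + 0 + 0 + 1 + 1 = 4 ≡ 0 (mod 2).
s = (1, 1, 0, 0)^T — this equals column 12 of H (binary 1100), so error is at position 12.
Correct: flip bit 12 of r = 100101110001111 to get c = 100101110000111.


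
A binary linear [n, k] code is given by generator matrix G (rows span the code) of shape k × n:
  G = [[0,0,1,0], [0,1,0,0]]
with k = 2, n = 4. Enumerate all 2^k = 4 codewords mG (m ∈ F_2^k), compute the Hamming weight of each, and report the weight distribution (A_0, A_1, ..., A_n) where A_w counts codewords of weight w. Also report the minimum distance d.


Weight distribution: A_0 = 1, A_1 = 2, A_2 = 1. Minimum distance d = 1.

Enumerate all 2^2 = 4 messages m ∈ F_2^2.
For each, compute codeword c = mG in F_2^4, then tally its weight.
  m = 00 → c = 0000, weight = 0.
  m = 10 → c = 0010, weight = 1.
  m = 01 → c = 0100, weight = 1.
  m = 11 → c = 0110, weight = 2.
Tally weights:
  weight 0: 1 codewords.
  weight 1: 2 codewords.
  weight 2: 1 codewords.
Minimum distance d = smallest w > 0 with A_w > 0 = 1.
Sanity: Σ A_w = 4 = 2^2 = 4 ✓.


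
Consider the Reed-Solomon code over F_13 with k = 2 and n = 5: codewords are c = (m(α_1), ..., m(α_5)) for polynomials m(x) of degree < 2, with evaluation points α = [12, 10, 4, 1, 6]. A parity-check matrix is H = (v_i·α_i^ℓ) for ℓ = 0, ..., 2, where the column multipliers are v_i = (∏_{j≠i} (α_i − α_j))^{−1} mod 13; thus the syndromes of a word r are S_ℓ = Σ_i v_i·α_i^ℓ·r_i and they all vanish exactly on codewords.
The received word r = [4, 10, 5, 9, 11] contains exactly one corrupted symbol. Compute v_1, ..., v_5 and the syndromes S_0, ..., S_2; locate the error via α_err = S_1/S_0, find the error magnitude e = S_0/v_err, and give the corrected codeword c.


S = (9, 4, 9), error at position 1, error magnitude e = 1, c = [3, 10, 5, 9, 11].

Step 1: column multipliers v_i = (∏_{j≠i}(α_i − α_j))^{−1} mod 13.
  i = 1 (α = 12): (12−10)(12−4)(12−1)(12−6) = 2·8·11·6 = 1056 ≡ 3, so v_1 = 3^{−1} = 9 (mod 13).
  i = 2 (α = 10): (10−12)(10−4)(10−1)(10−6) = (−2)·6·9·4 = −432 ≡ 10, so v_2 = 10^{−1} = 4 (mod 13).
  i = 3 (α = 4): (4−12)(4−10)(4−1)(4−6) = (−8)·(−6)·3·(−2) = −288 ≡ 11, so v_3 = 11^{−1} = 6 (mod 13).
  i = 4 (α = 1): (1−12)(1−10)(1−4)(1−6) = (−11)·(−9)·(−3)·(−5) = 1485 ≡ 3, so v_4 = 3^{−1} = 9 (mod 13).
  i = 5 (α = 6): (6−12)(6−10)(6−4)(6−1) = (−6)·(−4)·2·5 = 240 ≡ 6, so v_5 = 6^{−1} = 11 (mod 13).
  v = [9, 4, 6, 9, 11].
Step 2: syndromes of r = [4, 10, 5, 9, 11] (all sums mod 13).
  S_0 = Σ v_i r_i = 9·4 + 4·10 + 6·5 + 9·9 + 11·11 = 308 ≡ 9.
  S_1 = Σ v_i α_i r_i = 9·12·4 + 4·10·10 + 6·4·5 + 9·1·9 + 11·6·11 = 1759 ≡ 4.
  α_i^2 mod 13 = [1, 9, 3, 1, 10].
  S_2 = Σ v_i α_i^2 r_i = 9·1·4 + 4·9·10 + 6·3·5 + 9·1·9 + 11·10·11 = 1777 ≡ 9.
  S = (9, 4, 9) ≠ 0, so r is not a codeword (an error is present).
Step 3: locate the error. For a single error e at position i, S_ℓ = v_i·e·α_i^ℓ, so α_err = S_1/S_0.
  S_0^{−1} = 9^{−1} = 3 (mod 13), so α_err = 4·3 = 12 ≡ 12 = α_1. Error position i = 1.
  Consistency check: S_2/S_1 = 9·10 = 90 ≡ 12 = α_err ✓ (single-error assumption holds).
Step 4: error magnitude e = S_0/v_1 = S_0·∏_{j≠1}(α_1 − α_j) = 9·3 = 27 ≡ 1 (mod 13).
Step 5: correct position 1: c_1 = r_1 − e = 4 − 1 ≡ 3 (mod 13). Hence c = [3, 10, 5, 9, 11].
  Check: interpolating c through the α_i gives m(x) = 6 + 3·x (degree < 2) with m(α_i) = c_i for every i, so c is indeed a codeword.


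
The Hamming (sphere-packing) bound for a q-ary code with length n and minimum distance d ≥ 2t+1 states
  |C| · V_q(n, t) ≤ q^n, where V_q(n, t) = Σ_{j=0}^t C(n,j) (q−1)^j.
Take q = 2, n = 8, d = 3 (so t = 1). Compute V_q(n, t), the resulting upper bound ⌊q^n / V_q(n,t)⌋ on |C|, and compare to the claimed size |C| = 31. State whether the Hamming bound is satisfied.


V_q(n, t) = 9, q^n = 256, Hamming bound = 28, |C| = 31 > bound (violated).

Step 1: Compute V_q(n, t) = Σ_{j=0}^1 C(n, j) (q−1)^j.
  j = 0: C(8,0)·(1)^0 = 1·1 = 1.
  j = 1: C(8,1)·(1)^1 = 8·1 = 8.
  V_q(n, t) = 1 + 8 = 9.
Step 2: q^n = 2^8 = 256.
Step 3: Hamming bound ⌊q^n / V_q(n,t)⌋ = ⌊256/9⌋ = 28.
Step 4: Compare |C| = 31 to 28: violated.
The claimed |C| lies above the Hamming bound, so no 2-ary code of length 8 with d ≥ 3 can have 31 codewords.


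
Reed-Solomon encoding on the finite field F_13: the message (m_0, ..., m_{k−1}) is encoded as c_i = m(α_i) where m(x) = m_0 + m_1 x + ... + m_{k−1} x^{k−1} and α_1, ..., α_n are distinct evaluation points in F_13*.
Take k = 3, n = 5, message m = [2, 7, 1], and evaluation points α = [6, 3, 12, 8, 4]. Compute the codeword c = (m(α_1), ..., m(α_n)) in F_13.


c = [2, 6, 9, 5, 7]

Message polynomial: m(x) = 2 + 7·x + 1·x^2 (mod 13).
For each evaluation point α_i, compute m(α_i) mod 13:
  α_1 = 6: Horner steps 1 → 0 → 2, so m(6) = 2.
  α_2 = 3: Horner steps 1 → 10 → 6, so m(3) = 6.
  α_3 = 12: Horner steps 1 → 6 → 9, so m(12) = 9.
  α_4 = 8: Horner steps 1 → 2 → 5, so m(8) = 5.
  α_5 = 4: Horner steps 1 → 11 → 7, so m(4) = 7.
Codeword c = [2, 6, 9, 5, 7] ∈ F_13^5.
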